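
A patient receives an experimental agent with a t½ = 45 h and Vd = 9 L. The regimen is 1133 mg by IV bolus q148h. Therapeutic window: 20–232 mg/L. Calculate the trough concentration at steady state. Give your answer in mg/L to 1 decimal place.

14.3 mg/L

k = ln2/t½ = ln2/45 ≈ 0.015403 h⁻¹; fraction remaining f = e^(−kτ) = e^(−0.015403×148) ≈ 0.1023.
At steady state, accumulation factor R = 1/(1 − e^(−kτ)) ≈ 1.1140.
Single-dose peak C₀ = D/Vd = 1133/9 ≈ 125.889 mg/L.
Cmax,ss = C₀/(1 − f) ≈ 125.889/0.8977 ≈ 140.235 mg/L.
Steady-state trough Cmin,ss = Cmax,ss·f ≈ 140.235 × 0.1023 ≈ 14.346 mg/L.
Trough 14.3 mg/L vs MEC 20 mg/L: subtherapeutic.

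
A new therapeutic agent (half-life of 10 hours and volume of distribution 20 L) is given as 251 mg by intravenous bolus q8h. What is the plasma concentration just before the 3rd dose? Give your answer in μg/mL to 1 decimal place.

f = (1/2)^(τ/t½) = (1/2)^(8/10) ≈ 0.5743.
C₀ = D/Vd = 251/20 ≈ 12.550 μg/mL.
Before the 3rd dose, 2 doses have been given. Superposition: Cmin = C₀·(f + f²).
≈ 12.550 × (0.5743 + 0.3298) ≈ 12.550 × 0.9041 ≈ 11.346 μg/mL.

11.3 μg/mL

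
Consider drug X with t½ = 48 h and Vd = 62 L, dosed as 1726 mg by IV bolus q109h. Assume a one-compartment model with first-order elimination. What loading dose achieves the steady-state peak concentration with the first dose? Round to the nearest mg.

2177 mg

f = (1/2)^(109/48) ≈ 0.207210; accumulation ratio R = 1/(1−f) ≈ 1.26137.
Loading dose to hit Cmax,ss on first dose: D_load = D_maint·R ≈ 1726 × 1.26137 ≈ 2177.12 mg.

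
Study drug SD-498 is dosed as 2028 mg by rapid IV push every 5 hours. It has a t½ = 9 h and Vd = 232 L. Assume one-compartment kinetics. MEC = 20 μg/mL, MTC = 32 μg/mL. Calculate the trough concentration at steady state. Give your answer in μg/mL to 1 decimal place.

18.6 μg/mL

τ/t½ = 5/9 ≈ 0.55556, so fraction remaining f = (1/2)^(5/9) ≈ 0.6804.
Single-dose peak C₀ = D/Vd = 2028/232 ≈ 8.741 μg/mL.
Steady-state trough Cmin,ss = C₀·f/(1−f) ≈ 8.741 × 0.6804/0.3196 ≈ 18.609 μg/mL.
Trough 18.6 μg/mL vs MEC 20 μg/mL: subtherapeutic.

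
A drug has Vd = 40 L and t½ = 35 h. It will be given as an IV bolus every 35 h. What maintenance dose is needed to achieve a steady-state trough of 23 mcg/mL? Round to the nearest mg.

τ/t½ = 35/35 ≈ 1, so f = (1/2)^(35/35) ≈ 0.500000.
Cmin,ss = (D/Vd)·f/(1−f), so D = Cmin,ss·Vd·(1−f)/f.
D = 23 × 40 × (1−f)/f ≈ 23 × 40 × 1.00000 ≈ 920.00 mg.

920 mg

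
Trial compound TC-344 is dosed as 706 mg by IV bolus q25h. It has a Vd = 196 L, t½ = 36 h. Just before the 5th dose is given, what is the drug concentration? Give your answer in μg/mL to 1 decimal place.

5.0 μg/mL

f = (1/2)^(τ/t½) = (1/2)^(25/36) ≈ 0.6179.
C₀ = D/Vd = 706/196 ≈ 3.602 μg/mL.
Before the 5th dose, 4 doses have been given. Superposition: Cmin = C₀·(f + f² + … + f^4).
≈ 3.602 × (0.6179 + 0.3818 + 0.2359 + 0.1458) ≈ 3.602 × 1.3814 ≈ 4.976 μg/mL.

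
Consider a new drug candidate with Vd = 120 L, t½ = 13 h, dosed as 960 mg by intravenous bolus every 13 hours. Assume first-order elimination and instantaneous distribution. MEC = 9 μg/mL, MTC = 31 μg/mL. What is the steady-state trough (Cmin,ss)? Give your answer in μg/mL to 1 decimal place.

8.0 μg/mL

τ = 13 h = 1 half-life, so f = (1/2)^1 = 0.5.
Accumulation ratio R = 1/(1 − f) = 1/0.5 = 2/1.
Single-dose peak C₀ = D/Vd = 960/120 = 8 μg/mL.
Steady-state peak Cmax,ss = C₀·R = 8 × 2/1 ≈ 16.000 μg/mL.
Steady-state trough Cmin,ss = Cmax,ss·f ≈ 16.000 × 0.5 ≈ 8.000 μg/mL.
Trough 8.0 μg/mL vs MEC 9 μg/mL: subtherapeutic.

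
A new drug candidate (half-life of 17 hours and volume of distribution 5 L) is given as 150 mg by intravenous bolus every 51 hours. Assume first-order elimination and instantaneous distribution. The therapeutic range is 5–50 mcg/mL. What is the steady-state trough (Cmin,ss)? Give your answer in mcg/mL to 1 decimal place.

4.3 mcg/mL

τ = 51 h = 3 half-lives, so f = (1/2)^3 = 0.125.
Accumulation ratio R = 1/(1 − f) = 1/0.875 = 8/7.
Single-dose peak C₀ = D/Vd = 150/5 = 30 mcg/mL.
Steady-state peak Cmax,ss = C₀·R = 30 × 8/7 ≈ 34.286 mcg/mL.
Steady-state trough Cmin,ss = Cmax,ss·f ≈ 34.286 × 0.125 ≈ 4.286 mcg/mL.
Trough 4.3 mcg/mL vs MEC 5 mcg/mL: subtherapeutic.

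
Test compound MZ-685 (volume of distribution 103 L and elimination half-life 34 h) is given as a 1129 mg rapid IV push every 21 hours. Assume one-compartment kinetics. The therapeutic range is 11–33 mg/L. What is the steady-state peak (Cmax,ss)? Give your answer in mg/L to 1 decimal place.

Over one 21-h interval, 21/34 ≈ 0.61765 half-lives elapse, leaving f ≈ 0.6517 of each dose.
Accumulation ratio R = 1/(1 − f) ≈ 1/0.3483 ≈ 2.8711.
Single-dose peak C₀ = D/Vd = 1129/103 ≈ 10.961 mg/L.
Steady-state peak Cmax,ss = C₀·R ≈ 10.961 × 2.8711 ≈ 31.470 mg/L.
Peak 31.5 mg/L vs MTC 33 mg/L: below toxic threshold.

31.5 mg/L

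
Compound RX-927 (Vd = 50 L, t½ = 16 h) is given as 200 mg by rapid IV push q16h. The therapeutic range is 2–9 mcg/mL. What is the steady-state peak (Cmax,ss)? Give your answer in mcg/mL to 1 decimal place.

8.0 mcg/mL

The dosing interval is 1 half-life, so f = 2^(−1) = 0.5.
Accumulation ratio R = 1/(1 − f) = 1/0.5 = 2/1.
Single-dose peak C₀ = D/Vd = 200/50 = 4 mcg/mL.
Steady-state peak Cmax,ss = C₀·R = 4 × 2/1 ≈ 8.000 mcg/mL.
Peak 8.0 mcg/mL vs MTC 9 mcg/mL: below toxic threshold.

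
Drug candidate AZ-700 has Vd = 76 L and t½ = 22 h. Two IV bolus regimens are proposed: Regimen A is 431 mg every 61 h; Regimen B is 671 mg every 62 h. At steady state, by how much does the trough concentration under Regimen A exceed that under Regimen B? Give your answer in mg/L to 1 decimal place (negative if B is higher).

Regimen A: f = (1/2)^(61/22) ≈ 0.1463; Cmin,ss = (431/76)·f/(1−f) ≈ 0.972 mg/L.
Regimen B: f = (1/2)^(62/22) ≈ 0.1418; Cmin,ss = (671/76)·f/(1−f) ≈ 1.459 mg/L.
Difference ≈ 0.972 − 1.459 ≈ -0.487 mg/L.

-0.5 mg/L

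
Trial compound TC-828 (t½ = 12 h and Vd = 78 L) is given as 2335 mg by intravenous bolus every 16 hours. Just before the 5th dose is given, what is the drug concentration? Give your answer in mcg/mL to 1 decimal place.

19.2 mcg/mL

f = (1/2)^(τ/t½) = (1/2)^(16/12) ≈ 0.3969.
C₀ = D/Vd = 2335/78 ≈ 29.936 mcg/mL.
Before the 5th dose, 4 doses have been given. Superposition: Cmin = C₀·(f + f² + … + f^4).
≈ 29.936 × (0.3969 + 0.1575 + 0.0625 + 0.0248) ≈ 29.936 × 0.6417 ≈ 19.210 mcg/mL.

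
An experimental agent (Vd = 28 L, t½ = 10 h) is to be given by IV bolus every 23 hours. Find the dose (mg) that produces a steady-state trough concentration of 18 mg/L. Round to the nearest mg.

τ/t½ = 23/10 ≈ 2.3, so f = (1/2)^(23/10) ≈ 0.203063.
Cmin,ss = (D/Vd)·f/(1−f), so D = Cmin,ss·Vd·(1−f)/f.
D = 18 × 28 × (1−f)/f ≈ 18 × 28 × 3.92458 ≈ 1977.99 mg.

1978 mg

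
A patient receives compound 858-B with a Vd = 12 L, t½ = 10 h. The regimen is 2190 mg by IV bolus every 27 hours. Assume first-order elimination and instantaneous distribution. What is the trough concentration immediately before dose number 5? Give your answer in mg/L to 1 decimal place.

33.2 mg/L

f = (1/2)^(τ/t½) = (1/2)^(27/10) ≈ 0.1539.
C₀ = D/Vd = 2190/12 ≈ 182.500 mg/L.
Before the 5th dose, 4 doses have been given. Superposition: Cmin = C₀·(f + f² + … + f^4).
≈ 182.500 × (0.1539 + 0.0237 + 0.0036 + 0.0006) ≈ 182.500 × 0.1818 ≈ 33.178 mg/L.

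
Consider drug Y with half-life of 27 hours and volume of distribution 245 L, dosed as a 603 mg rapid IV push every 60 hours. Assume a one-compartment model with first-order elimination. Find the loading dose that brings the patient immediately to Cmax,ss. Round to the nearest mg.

767 mg

f = (1/2)^(60/27) ≈ 0.214311; accumulation ratio R = 1/(1−f) ≈ 1.27277.
Loading dose to hit Cmax,ss on first dose: D_load = D_maint·R ≈ 603 × 1.27277 ≈ 767.48 mg.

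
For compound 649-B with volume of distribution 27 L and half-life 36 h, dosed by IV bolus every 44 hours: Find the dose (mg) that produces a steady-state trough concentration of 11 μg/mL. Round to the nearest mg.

396 mg

τ/t½ = 44/36 ≈ 1.2222, so f = (1/2)^(44/36) ≈ 0.428622.
Cmin,ss = (D/Vd)·f/(1−f), so D = Cmin,ss·Vd·(1−f)/f.
D = 11 × 27 × (1−f)/f ≈ 11 × 27 × 1.33306 ≈ 395.92 mg.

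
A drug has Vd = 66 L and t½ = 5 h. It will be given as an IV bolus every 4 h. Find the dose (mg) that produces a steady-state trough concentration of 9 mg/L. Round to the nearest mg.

τ/t½ = 4/5 ≈ 0.8, so f = (1/2)^(4/5) ≈ 0.574349.
Cmin,ss = (D/Vd)·f/(1−f), so D = Cmin,ss·Vd·(1−f)/f.
D = 9 × 66 × (1−f)/f ≈ 9 × 66 × 0.74110 ≈ 440.21 mg.

440 mg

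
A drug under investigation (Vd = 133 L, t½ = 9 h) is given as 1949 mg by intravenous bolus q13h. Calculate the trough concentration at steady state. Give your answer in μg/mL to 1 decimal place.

8.5 μg/mL

Over one 13-h interval, 13/9 ≈ 1.4444 half-lives elapse, leaving f ≈ 0.3674 of each dose.
Accumulation ratio R = 1/(1 − f) ≈ 1/0.6326 ≈ 1.5808.
Single-dose peak C₀ = D/Vd = 1949/133 ≈ 14.654 μg/mL.
Cmax,ss = C₀/(1 − f) ≈ 14.654/0.6326 ≈ 23.165 μg/mL.
One interval later, Cmin,ss = Cmax,ss·e^(−kτ) ≈ 23.165 × 0.3674 ≈ 8.511 μg/mL.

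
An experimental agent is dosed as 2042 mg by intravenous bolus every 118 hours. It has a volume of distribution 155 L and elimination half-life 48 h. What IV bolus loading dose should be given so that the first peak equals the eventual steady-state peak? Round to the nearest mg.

2496 mg

f = (1/2)^(118/48) ≈ 0.181957; accumulation ratio R = 1/(1−f) ≈ 1.22243.
Loading dose to hit Cmax,ss on first dose: D_load = D_maint·R ≈ 2042 × 1.22243 ≈ 2496.20 mg.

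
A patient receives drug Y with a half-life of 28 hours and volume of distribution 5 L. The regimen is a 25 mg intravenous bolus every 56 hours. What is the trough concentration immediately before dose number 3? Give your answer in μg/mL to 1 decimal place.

1.6 μg/mL

f = (1/2)^(τ/t½) = (1/2)^(56/28) ≈ 0.2500.
C₀ = D/Vd = 25/5 ≈ 5.000 μg/mL.
Before the 3rd dose, 2 doses have been given. Superposition: Cmin = C₀·(f + f²).
≈ 5.000 × (0.2500 + 0.0625) ≈ 5.000 × 0.3125 ≈ 1.562 μg/mL.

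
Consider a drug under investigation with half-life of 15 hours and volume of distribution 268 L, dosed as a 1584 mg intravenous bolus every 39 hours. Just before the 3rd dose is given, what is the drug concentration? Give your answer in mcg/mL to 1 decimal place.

1.1 mcg/mL

f = (1/2)^(τ/t½) = (1/2)^(39/15) ≈ 0.1649.
C₀ = D/Vd = 1584/268 ≈ 5.910 mcg/mL.
Before the 3rd dose, 2 doses have been given. Superposition: Cmin = C₀·(f + f²).
≈ 5.910 × (0.1649 + 0.0272) ≈ 5.910 × 0.1921 ≈ 1.135 mcg/mL.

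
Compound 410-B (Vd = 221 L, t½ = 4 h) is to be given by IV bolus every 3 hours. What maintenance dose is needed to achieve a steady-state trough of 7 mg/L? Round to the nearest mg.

τ/t½ = 3/4 ≈ 0.75, so f = (1/2)^(3/4) ≈ 0.594604.
Cmin,ss = (D/Vd)·f/(1−f), so D = Cmin,ss·Vd·(1−f)/f.
D = 7 × 221 × (1−f)/f ≈ 7 × 221 × 0.68179 ≈ 1054.73 mg.

1055 mg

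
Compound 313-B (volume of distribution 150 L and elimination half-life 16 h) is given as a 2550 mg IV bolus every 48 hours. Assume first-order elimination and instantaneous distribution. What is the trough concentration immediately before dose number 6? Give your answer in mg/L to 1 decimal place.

f = (1/2)^(τ/t½) = (1/2)^(48/16) ≈ 0.1250.
C₀ = D/Vd = 2550/150 ≈ 17.000 mg/L.
Before the 6th dose, 5 doses have been given. Superposition: Cmin = C₀·(f + f² + … + f^5).
≈ 17.000 × (0.1250 + 0.0156 + 0.0020 + 0.0002 + 0.0000) ≈ 17.000 × 0.1428 ≈ 2.428 mg/L.

2.4 mg/L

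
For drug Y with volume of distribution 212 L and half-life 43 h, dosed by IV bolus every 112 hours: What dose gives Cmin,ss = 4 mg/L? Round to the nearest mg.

4310 mg

τ/t½ = 112/43 ≈ 2.6047, so f = (1/2)^(112/43) ≈ 0.164408.
Cmin,ss = (D/Vd)·f/(1−f), so D = Cmin,ss·Vd·(1−f)/f.
D = 4 × 212 × (1−f)/f ≈ 4 × 212 × 5.08243 ≈ 4309.90 mg.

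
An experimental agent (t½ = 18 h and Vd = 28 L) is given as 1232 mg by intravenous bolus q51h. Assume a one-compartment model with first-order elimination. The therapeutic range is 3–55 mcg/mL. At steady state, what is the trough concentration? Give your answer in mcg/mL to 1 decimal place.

7.2 mcg/mL

τ/t½ = 51/18 ≈ 2.8333, so fraction remaining f = (1/2)^(51/18) ≈ 0.1403.
At steady state, accumulation factor R = 1/(1 − e^(−kτ)) ≈ 1.1632.
Single-dose peak C₀ = D/Vd = 1232/28 ≈ 44.000 mcg/mL.
Cmax,ss = C₀/(1 − f) ≈ 44.000/0.8597 ≈ 51.181 mcg/mL.
Steady-state trough Cmin,ss = Cmax,ss·f ≈ 51.181 × 0.1403 ≈ 7.181 mcg/mL.
Trough 7.2 mcg/mL vs MEC 3 mcg/mL: adequate.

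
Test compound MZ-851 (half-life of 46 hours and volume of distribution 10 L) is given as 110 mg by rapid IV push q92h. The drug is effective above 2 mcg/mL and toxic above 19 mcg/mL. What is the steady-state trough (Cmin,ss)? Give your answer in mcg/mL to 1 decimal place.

3.7 mcg/mL

τ = 92 h = 2 half-lives, so f = (1/2)^2 = 0.25.
At steady state, R = 1/(1 − 0.25) = 4/3.
Single-dose peak C₀ = D/Vd = 110/10 = 11 mcg/mL.
Steady-state peak Cmax,ss = C₀·R = 11 × 4/3 ≈ 14.667 mcg/mL.
Steady-state trough Cmin,ss = Cmax,ss·f ≈ 14.667 × 0.25 ≈ 3.667 mcg/mL.
Trough 3.7 mcg/mL vs MEC 2 mcg/mL: adequate.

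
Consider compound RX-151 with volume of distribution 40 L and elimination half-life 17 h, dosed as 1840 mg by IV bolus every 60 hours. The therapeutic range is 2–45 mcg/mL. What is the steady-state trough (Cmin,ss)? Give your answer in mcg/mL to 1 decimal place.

4.4 mcg/mL

Over one 60-h interval, 60/17 ≈ 3.5294 half-lives elapse, leaving f ≈ 0.0866 of each dose.
Accumulation ratio R = 1/(1 − f) ≈ 1/0.9134 ≈ 1.0948.
Each bolus raises the concentration by D/Vd = 1840/40 ≈ 46.000 mcg/mL.
Steady-state peak Cmax,ss = C₀·R ≈ 46.000 × 1.0948 ≈ 50.361 mcg/mL.
One interval later, Cmin,ss = Cmax,ss·e^(−kτ) ≈ 50.361 × 0.0866 ≈ 4.361 mcg/mL.
Trough 4.4 mcg/mL vs MEC 2 mcg/mL: adequate.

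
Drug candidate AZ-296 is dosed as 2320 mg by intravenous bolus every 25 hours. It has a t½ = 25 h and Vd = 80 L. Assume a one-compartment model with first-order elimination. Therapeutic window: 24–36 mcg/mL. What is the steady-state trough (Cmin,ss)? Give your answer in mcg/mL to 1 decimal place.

29.0 mcg/mL

τ = 25 h = 1 half-life, so f = (1/2)^1 = 0.5.
Accumulation ratio R = 1/(1 − f) = 1/0.5 = 2/1.
Single-dose peak C₀ = D/Vd = 2320/80 = 29 mcg/mL.
Steady-state peak Cmax,ss = C₀·R = 29 × 2/1 ≈ 58.000 mcg/mL.
Steady-state trough Cmin,ss = Cmax,ss·f ≈ 58.000 × 0.5 ≈ 29.000 mcg/mL.
Trough 29.0 mcg/mL vs MEC 24 mcg/mL: adequate.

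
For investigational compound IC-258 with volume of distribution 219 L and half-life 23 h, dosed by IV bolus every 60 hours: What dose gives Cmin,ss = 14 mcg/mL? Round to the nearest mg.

τ/t½ = 60/23 ≈ 2.6087, so f = (1/2)^(60/23) ≈ 0.163947.
Cmin,ss = (D/Vd)·f/(1−f), so D = Cmin,ss·Vd·(1−f)/f.
D = 14 × 219 × (1−f)/f ≈ 14 × 219 × 5.09953 ≈ 15635.16 mg.

15635 mg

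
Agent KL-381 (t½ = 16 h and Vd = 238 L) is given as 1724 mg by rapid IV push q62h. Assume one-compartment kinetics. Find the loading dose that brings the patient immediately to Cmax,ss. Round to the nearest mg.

f = (1/2)^(62/16) ≈ 0.068157; accumulation ratio R = 1/(1−f) ≈ 1.07314.
Loading dose to hit Cmax,ss on first dose: D_load = D_maint·R ≈ 1724 × 1.07314 ≈ 1850.09 mg.

1850 mg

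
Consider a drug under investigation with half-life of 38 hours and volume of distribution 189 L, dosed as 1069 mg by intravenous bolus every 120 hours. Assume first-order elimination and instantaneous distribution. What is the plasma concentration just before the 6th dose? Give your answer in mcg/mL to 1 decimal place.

0.7 mcg/mL

f = (1/2)^(τ/t½) = (1/2)^(120/38) ≈ 0.1120.
C₀ = D/Vd = 1069/189 ≈ 5.656 mcg/mL.
Before the 6th dose, 5 doses have been given. Superposition: Cmin = C₀·(f + f² + … + f^5).
≈ 5.656 × (0.1120 + 0.0125 + 0.0014 + 0.0002 + 0.0000) ≈ 5.656 × 0.1261 ≈ 0.713 mcg/mL.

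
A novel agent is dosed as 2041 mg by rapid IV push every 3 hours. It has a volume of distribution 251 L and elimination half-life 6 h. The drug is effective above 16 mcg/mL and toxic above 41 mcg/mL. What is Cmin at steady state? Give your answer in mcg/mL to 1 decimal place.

k = ln2/t½ = ln2/6 ≈ 0.115525 h⁻¹; fraction remaining f = e^(−kτ) = e^(−0.115525×3) ≈ 0.7071.
Accumulation ratio R = 1/(1 − f) ≈ 1/0.2929 ≈ 3.4141.
Single-dose peak C₀ = D/Vd = 2041/251 ≈ 8.131 mcg/mL.
Cmax,ss = C₀/(1 − f) ≈ 8.131/0.2929 ≈ 27.760 mcg/mL.
One interval later, Cmin,ss = Cmax,ss·e^(−kτ) ≈ 27.760 × 0.7071 ≈ 19.629 mcg/mL.
Trough 19.6 mcg/mL vs MEC 16 mcg/mL: adequate.

19.6 mcg/mL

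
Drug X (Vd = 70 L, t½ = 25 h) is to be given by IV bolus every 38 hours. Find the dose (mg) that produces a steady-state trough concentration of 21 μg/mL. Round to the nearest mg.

τ/t½ = 38/25 ≈ 1.52, so f = (1/2)^(38/25) ≈ 0.348686.
Cmin,ss = (D/Vd)·f/(1−f), so D = Cmin,ss·Vd·(1−f)/f.
D = 21 × 70 × (1−f)/f ≈ 21 × 70 × 1.86791 ≈ 2745.83 mg.

2746 mg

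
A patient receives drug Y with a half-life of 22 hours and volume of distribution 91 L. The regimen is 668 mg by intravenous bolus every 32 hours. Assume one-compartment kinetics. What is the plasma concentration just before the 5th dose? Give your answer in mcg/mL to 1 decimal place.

f = (1/2)^(τ/t½) = (1/2)^(32/22) ≈ 0.3649.
C₀ = D/Vd = 668/91 ≈ 7.341 mcg/mL.
Before the 5th dose, 4 doses have been given. Superposition: Cmin = C₀·(f + f² + … + f^4).
≈ 7.341 × (0.3649 + 0.1332 + 0.0486 + 0.0177) ≈ 7.341 × 0.5644 ≈ 4.143 mcg/mL.

4.1 mcg/mL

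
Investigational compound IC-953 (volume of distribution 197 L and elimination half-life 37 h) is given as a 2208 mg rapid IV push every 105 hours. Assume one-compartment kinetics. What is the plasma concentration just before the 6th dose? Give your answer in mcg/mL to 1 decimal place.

1.8 mcg/mL

f = (1/2)^(τ/t½) = (1/2)^(105/37) ≈ 0.1399.
C₀ = D/Vd = 2208/197 ≈ 11.208 mcg/mL.
Before the 6th dose, 5 doses have been given. Superposition: Cmin = C₀·(f + f² + … + f^5).
≈ 11.208 × (0.1399 + 0.0196 + 0.0027 + 0.0004 + 0.0001) ≈ 11.208 × 0.1627 ≈ 1.824 mcg/mL.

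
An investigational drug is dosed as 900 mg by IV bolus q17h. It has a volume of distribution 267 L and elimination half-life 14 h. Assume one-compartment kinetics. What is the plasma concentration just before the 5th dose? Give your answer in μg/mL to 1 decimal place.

f = (1/2)^(τ/t½) = (1/2)^(17/14) ≈ 0.4310.
C₀ = D/Vd = 900/267 ≈ 3.371 μg/mL.
Before the 5th dose, 4 doses have been given. Superposition: Cmin = C₀·(f + f² + … + f^4).
≈ 3.371 × (0.4310 + 0.1858 + 0.0801 + 0.0345) ≈ 3.371 × 0.7314 ≈ 2.466 μg/mL.

2.5 μg/mL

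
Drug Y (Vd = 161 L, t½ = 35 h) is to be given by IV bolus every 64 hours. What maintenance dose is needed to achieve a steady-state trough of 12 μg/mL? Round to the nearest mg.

τ/t½ = 64/35 ≈ 1.8286, so f = (1/2)^(64/35) ≈ 0.281543.
Cmin,ss = (D/Vd)·f/(1−f), so D = Cmin,ss·Vd·(1−f)/f.
D = 12 × 161 × (1−f)/f ≈ 12 × 161 × 2.55186 ≈ 4930.19 mg.

4930 mg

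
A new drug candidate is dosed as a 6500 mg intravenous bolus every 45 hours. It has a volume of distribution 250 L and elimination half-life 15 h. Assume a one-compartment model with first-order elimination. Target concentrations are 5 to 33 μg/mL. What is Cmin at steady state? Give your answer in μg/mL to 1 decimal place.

The dosing interval is 3 half-lives, so f = 2^(−3) = 0.125.
Accumulation ratio R = 1/(1 − f) = 1/0.875 = 8/7.
Single-dose peak C₀ = D/Vd = 6500/250 = 26 μg/mL.
Steady-state peak Cmax,ss = C₀·R = 26 × 8/7 ≈ 29.714 μg/mL.
Steady-state trough Cmin,ss = Cmax,ss·f ≈ 29.714 × 0.125 ≈ 3.714 μg/mL.
Trough 3.7 μg/mL vs MEC 5 μg/mL: subtherapeutic.

3.7 μg/mL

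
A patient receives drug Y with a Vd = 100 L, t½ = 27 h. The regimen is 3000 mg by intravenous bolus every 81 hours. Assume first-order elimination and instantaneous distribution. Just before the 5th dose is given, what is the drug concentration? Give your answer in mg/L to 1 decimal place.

f = (1/2)^(τ/t½) = (1/2)^(81/27) ≈ 0.1250.
C₀ = D/Vd = 3000/100 ≈ 30.000 mg/L.
Before the 5th dose, 4 doses have been given. Superposition: Cmin = C₀·(f + f² + … + f^4).
≈ 30.000 × (0.1250 + 0.0156 + 0.0020 + 0.0002) ≈ 30.000 × 0.1428 ≈ 4.284 mg/L.

4.3 mg/L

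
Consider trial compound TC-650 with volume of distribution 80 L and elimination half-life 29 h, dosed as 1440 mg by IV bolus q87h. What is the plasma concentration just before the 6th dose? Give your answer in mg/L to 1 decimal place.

2.6 mg/L

f = (1/2)^(τ/t½) = (1/2)^(87/29) ≈ 0.1250.
C₀ = D/Vd = 1440/80 ≈ 18.000 mg/L.
Before the 6th dose, 5 doses have been given. Superposition: Cmin = C₀·(f + f² + … + f^5).
≈ 18.000 × (0.1250 + 0.0156 + 0.0020 + 0.0002 + 0.0000) ≈ 18.000 × 0.1428 ≈ 2.570 mg/L.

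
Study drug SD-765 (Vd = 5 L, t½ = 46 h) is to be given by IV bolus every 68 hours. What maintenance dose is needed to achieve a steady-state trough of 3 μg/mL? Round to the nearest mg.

τ/t½ = 68/46 ≈ 1.4783, so f = (1/2)^(68/46) ≈ 0.358921.
Cmin,ss = (D/Vd)·f/(1−f), so D = Cmin,ss·Vd·(1−f)/f.
D = 3 × 5 × (1−f)/f ≈ 3 × 5 × 1.78613 ≈ 26.79 mg.

27 mg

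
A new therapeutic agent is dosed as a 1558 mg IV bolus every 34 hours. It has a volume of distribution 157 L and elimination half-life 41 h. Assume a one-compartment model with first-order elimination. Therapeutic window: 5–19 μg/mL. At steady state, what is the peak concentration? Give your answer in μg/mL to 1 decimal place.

22.7 μg/mL

Over one 34-h interval, 34/41 ≈ 0.82927 half-lives elapse, leaving f ≈ 0.5628 of each dose.
At steady state, accumulation factor R = 1/(1 − e^(−kτ)) ≈ 2.2873.
Each bolus raises the concentration by D/Vd = 1558/157 ≈ 9.924 μg/mL.
Cmax,ss = C₀/(1 − f) ≈ 9.924/0.4372 ≈ 22.699 μg/mL.
Peak 22.7 μg/mL vs MTC 19 μg/mL: exceeds toxic threshold.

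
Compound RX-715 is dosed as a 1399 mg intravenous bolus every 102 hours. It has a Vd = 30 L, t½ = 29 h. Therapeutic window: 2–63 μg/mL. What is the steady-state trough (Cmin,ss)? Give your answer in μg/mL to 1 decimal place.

Over one 102-h interval, 102/29 ≈ 3.5172 half-lives elapse, leaving f ≈ 0.0873 of each dose.
Accumulation ratio R = 1/(1 − f) ≈ 1/0.9127 ≈ 1.0957.
Single-dose peak C₀ = D/Vd = 1399/30 ≈ 46.633 μg/mL.
Cmax,ss = C₀/(1 − f) ≈ 46.633/0.9127 ≈ 51.093 μg/mL.
One interval later, Cmin,ss = Cmax,ss·e^(−kτ) ≈ 51.093 × 0.0873 ≈ 4.460 μg/mL.
Trough 4.5 μg/mL vs MEC 2 μg/mL: adequate.

4.5 μg/mL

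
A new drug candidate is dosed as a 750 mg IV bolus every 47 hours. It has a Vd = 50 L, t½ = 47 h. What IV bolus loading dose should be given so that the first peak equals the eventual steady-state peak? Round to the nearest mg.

1500 mg

f = (1/2)^(47/47) ≈ 0.500000; accumulation ratio R = 1/(1−f) ≈ 2.00000.
Loading dose to hit Cmax,ss on first dose: D_load = D_maint·R ≈ 750 × 2.00000 ≈ 1500.00 mg.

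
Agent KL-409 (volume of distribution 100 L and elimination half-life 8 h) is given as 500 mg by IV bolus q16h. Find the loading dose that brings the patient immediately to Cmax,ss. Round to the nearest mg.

667 mg

f = (1/2)^(16/8) ≈ 0.250000; accumulation ratio R = 1/(1−f) ≈ 1.33333.
Loading dose to hit Cmax,ss on first dose: D_load = D_maint·R ≈ 500 × 1.33333 ≈ 666.66 mg.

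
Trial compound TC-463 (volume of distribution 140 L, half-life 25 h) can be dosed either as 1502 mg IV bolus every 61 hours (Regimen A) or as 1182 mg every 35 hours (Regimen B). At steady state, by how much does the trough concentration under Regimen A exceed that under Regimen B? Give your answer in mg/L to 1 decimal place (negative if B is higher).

-2.7 mg/L

Regimen A: f = (1/2)^(61/25) ≈ 0.1843; Cmin,ss = (1502/140)·f/(1−f) ≈ 2.424 mg/L.
Regimen B: f = (1/2)^(35/25) ≈ 0.3789; Cmin,ss = (1182/140)·f/(1−f) ≈ 5.151 mg/L.
Difference ≈ 2.424 − 5.151 ≈ -2.727 mg/L.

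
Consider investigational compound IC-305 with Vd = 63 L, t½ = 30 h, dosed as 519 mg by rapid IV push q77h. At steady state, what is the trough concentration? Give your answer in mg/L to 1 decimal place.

1.7 mg/L

Over one 77-h interval, 77/30 ≈ 2.5667 half-lives elapse, leaving f ≈ 0.1688 of each dose.
Single-dose peak C₀ = D/Vd = 519/63 ≈ 8.238 mg/L.
Steady-state trough Cmin,ss = C₀·f/(1−f) ≈ 8.238 × 0.1688/0.8312 ≈ 1.673 mg/L.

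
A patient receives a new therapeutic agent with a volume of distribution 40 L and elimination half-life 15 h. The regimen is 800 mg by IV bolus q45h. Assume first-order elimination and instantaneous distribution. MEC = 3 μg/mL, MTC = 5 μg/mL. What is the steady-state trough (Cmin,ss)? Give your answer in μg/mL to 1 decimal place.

τ = 45 h = 3 half-lives, so f = (1/2)^3 = 0.125.
At steady state, R = 1/(1 − 0.125) = 8/7.
Single-dose peak C₀ = D/Vd = 800/40 = 20 μg/mL.
Steady-state peak Cmax,ss = C₀·R = 20 × 8/7 ≈ 22.857 μg/mL.
Steady-state trough Cmin,ss = Cmax,ss·f ≈ 22.857 × 0.125 ≈ 2.857 μg/mL.
Trough 2.9 μg/mL vs MEC 3 μg/mL: subtherapeutic.

2.9 μg/mL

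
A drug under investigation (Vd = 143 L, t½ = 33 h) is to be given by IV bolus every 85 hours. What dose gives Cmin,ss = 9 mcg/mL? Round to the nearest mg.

τ/t½ = 85/33 ≈ 2.5758, so f = (1/2)^(85/33) ≈ 0.167733.
Cmin,ss = (D/Vd)·f/(1−f), so D = Cmin,ss·Vd·(1−f)/f.
D = 9 × 143 × (1−f)/f ≈ 9 × 143 × 4.96186 ≈ 6385.91 mg.

6386 mg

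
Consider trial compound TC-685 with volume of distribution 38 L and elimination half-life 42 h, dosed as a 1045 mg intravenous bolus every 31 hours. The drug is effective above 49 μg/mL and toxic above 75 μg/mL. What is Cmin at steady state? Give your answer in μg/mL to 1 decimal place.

41.2 μg/mL

k = ln2/t½ = ln2/42 ≈ 0.016504 h⁻¹; fraction remaining f = e^(−kτ) = e^(−0.016504×31) ≈ 0.5995.
At steady state, accumulation factor R = 1/(1 − e^(−kτ)) ≈ 2.4969.
Each bolus raises the concentration by D/Vd = 1045/38 ≈ 27.500 μg/mL.
Steady-state peak Cmax,ss = C₀·R ≈ 27.500 × 2.4969 ≈ 68.665 μg/mL.
Steady-state trough Cmin,ss = Cmax,ss·f ≈ 68.665 × 0.5995 ≈ 41.165 μg/mL.
Trough 41.2 μg/mL vs MEC 49 μg/mL: subtherapeutic.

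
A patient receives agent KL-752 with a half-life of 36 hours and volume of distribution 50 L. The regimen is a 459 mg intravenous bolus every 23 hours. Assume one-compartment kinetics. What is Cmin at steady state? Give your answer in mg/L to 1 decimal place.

k = ln2/t½ = ln2/36 ≈ 0.019254 h⁻¹; fraction remaining f = e^(−kτ) = e^(−0.019254×23) ≈ 0.6422.
Single-dose peak C₀ = D/Vd = 459/50 ≈ 9.180 mg/L.
Steady-state trough Cmin,ss = C₀·f/(1−f) ≈ 9.180 × 0.6422/0.3578 ≈ 16.477 mg/L.

16.5 mg/L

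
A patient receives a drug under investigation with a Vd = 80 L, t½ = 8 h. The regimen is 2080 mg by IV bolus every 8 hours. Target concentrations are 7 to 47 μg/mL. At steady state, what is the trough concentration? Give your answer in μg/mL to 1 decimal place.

26.0 μg/mL

τ = 8 h = 1 half-life, so f = (1/2)^1 = 0.5.
At steady state, R = 1/(1 − 0.5) = 2/1.
Single-dose peak C₀ = D/Vd = 2080/80 = 26 μg/mL.
Steady-state peak Cmax,ss = C₀·R = 26 × 2/1 ≈ 52.000 μg/mL.
Steady-state trough Cmin,ss = Cmax,ss·f ≈ 52.000 × 0.5 ≈ 26.000 μg/mL.
Trough 26.0 μg/mL vs MEC 7 μg/mL: adequate.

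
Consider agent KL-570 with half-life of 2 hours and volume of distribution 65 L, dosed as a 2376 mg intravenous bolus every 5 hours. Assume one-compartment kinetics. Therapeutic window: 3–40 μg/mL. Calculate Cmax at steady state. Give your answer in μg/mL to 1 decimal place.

k = ln2/t½ = ln2/2 ≈ 0.346574 h⁻¹; fraction remaining f = e^(−kτ) = e^(−0.346574×5) ≈ 0.1768.
Accumulation ratio R = 1/(1 − f) ≈ 1/0.8232 ≈ 1.2148.
Each bolus raises the concentration by D/Vd = 2376/65 ≈ 36.554 μg/mL.
Steady-state peak Cmax,ss = C₀·R ≈ 36.554 × 1.2148 ≈ 44.406 μg/mL.
Peak 44.4 μg/mL vs MTC 40 μg/mL: exceeds toxic threshold.

44.4 μg/mL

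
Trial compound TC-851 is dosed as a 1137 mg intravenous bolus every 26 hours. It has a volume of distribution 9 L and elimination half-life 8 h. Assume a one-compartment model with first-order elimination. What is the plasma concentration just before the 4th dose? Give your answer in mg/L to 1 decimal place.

14.8 mg/L

f = (1/2)^(τ/t½) = (1/2)^(26/8) ≈ 0.1051.
C₀ = D/Vd = 1137/9 ≈ 126.333 mg/L.
Before the 4th dose, 3 doses have been given. Superposition: Cmin = C₀·(f + f² + … + f^3).
≈ 126.333 × (0.1051 + 0.0110 + 0.0012) ≈ 126.333 × 0.1173 ≈ 14.819 mg/L.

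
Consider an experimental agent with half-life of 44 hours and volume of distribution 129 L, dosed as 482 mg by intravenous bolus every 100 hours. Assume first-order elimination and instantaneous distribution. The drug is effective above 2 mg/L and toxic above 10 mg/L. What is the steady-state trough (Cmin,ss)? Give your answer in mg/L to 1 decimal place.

τ/t½ = 100/44 ≈ 2.2727, so fraction remaining f = (1/2)^(100/44) ≈ 0.2069.
Accumulation ratio R = 1/(1 − f) ≈ 1/0.7931 ≈ 1.2609.
Single-dose peak C₀ = D/Vd = 482/129 ≈ 3.736 mg/L.
Cmax,ss = C₀/(1 − f) ≈ 3.736/0.7931 ≈ 4.711 mg/L.
One interval later, Cmin,ss = Cmax,ss·e^(−kτ) ≈ 4.711 × 0.2069 ≈ 0.975 mg/L.
Trough 1.0 mg/L vs MEC 2 mg/L: subtherapeutic.

1.0 mg/L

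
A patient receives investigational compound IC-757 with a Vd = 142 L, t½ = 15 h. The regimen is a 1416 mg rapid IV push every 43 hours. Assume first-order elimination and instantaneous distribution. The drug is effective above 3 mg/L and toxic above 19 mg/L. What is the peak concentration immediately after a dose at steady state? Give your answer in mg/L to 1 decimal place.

k = ln2/t½ = ln2/15 ≈ 0.046210 h⁻¹; fraction remaining f = e^(−kτ) = e^(−0.046210×43) ≈ 0.1371.
At steady state, accumulation factor R = 1/(1 − e^(−kτ)) ≈ 1.1589.
Each bolus raises the concentration by D/Vd = 1416/142 ≈ 9.972 mg/L.
Cmax,ss = C₀/(1 − f) ≈ 9.972/0.8629 ≈ 11.556 mg/L.
Peak 11.6 mg/L vs MTC 19 mg/L: below toxic threshold.

11.6 mg/L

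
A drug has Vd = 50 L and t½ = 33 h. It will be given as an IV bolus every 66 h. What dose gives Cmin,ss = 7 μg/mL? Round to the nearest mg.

1050 mg

τ/t½ = 66/33 ≈ 2, so f = (1/2)^(66/33) ≈ 0.250000.
Cmin,ss = (D/Vd)·f/(1−f), so D = Cmin,ss·Vd·(1−f)/f.
D = 7 × 50 × (1−f)/f ≈ 7 × 50 × 3.00000 ≈ 1050.00 mg.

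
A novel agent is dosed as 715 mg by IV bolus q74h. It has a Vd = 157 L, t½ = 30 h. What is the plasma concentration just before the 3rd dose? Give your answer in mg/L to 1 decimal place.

f = (1/2)^(τ/t½) = (1/2)^(74/30) ≈ 0.1809.
C₀ = D/Vd = 715/157 ≈ 4.554 mg/L.
Before the 3rd dose, 2 doses have been given. Superposition: Cmin = C₀·(f + f²).
≈ 4.554 × (0.1809 + 0.0327) ≈ 4.554 × 0.2136 ≈ 0.973 mg/L.

1.0 mg/L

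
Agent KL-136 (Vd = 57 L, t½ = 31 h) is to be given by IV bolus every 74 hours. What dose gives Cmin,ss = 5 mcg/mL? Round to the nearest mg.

1206 mg

τ/t½ = 74/31 ≈ 2.3871, so f = (1/2)^(74/31) ≈ 0.191167.
Cmin,ss = (D/Vd)·f/(1−f), so D = Cmin,ss·Vd·(1−f)/f.
D = 5 × 57 × (1−f)/f ≈ 5 × 57 × 4.23103 ≈ 1205.84 mg.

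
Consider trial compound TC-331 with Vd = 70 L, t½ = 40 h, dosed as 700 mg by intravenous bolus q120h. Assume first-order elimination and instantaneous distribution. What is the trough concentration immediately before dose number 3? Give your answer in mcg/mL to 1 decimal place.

1.4 mcg/mL

f = (1/2)^(τ/t½) = (1/2)^(120/40) ≈ 0.1250.
C₀ = D/Vd = 700/70 ≈ 10.000 mcg/mL.
Before the 3rd dose, 2 doses have been given. Superposition: Cmin = C₀·(f + f²).
≈ 10.000 × (0.1250 + 0.0156) ≈ 10.000 × 0.1406 ≈ 1.406 mcg/mL.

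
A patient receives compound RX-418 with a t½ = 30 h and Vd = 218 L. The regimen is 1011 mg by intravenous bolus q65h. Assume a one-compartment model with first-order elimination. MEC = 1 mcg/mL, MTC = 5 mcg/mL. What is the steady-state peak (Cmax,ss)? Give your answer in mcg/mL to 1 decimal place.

6.0 mcg/mL

k = ln2/t½ = ln2/30 ≈ 0.023105 h⁻¹; fraction remaining f = e^(−kτ) = e^(−0.023105×65) ≈ 0.2227.
At steady state, accumulation factor R = 1/(1 − e^(−kτ)) ≈ 1.2865.
Single-dose peak C₀ = D/Vd = 1011/218 ≈ 4.638 mcg/mL.
Steady-state peak Cmax,ss = C₀·R ≈ 4.638 × 1.2865 ≈ 5.967 mcg/mL.
Peak 6.0 mcg/mL vs MTC 5 mcg/mL: exceeds toxic threshold.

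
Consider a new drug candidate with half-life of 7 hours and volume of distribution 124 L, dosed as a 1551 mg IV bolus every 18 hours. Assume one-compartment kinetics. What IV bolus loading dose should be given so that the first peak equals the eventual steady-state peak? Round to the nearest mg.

1865 mg

f = (1/2)^(18/7) ≈ 0.168238; accumulation ratio R = 1/(1−f) ≈ 1.20227.
Loading dose to hit Cmax,ss on first dose: D_load = D_maint·R ≈ 1551 × 1.20227 ≈ 1864.72 mg.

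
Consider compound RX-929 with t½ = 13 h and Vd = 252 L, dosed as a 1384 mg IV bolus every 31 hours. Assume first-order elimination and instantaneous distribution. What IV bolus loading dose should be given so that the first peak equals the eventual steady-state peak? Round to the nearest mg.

f = (1/2)^(31/13) ≈ 0.191496; accumulation ratio R = 1/(1−f) ≈ 1.23685.
Loading dose to hit Cmax,ss on first dose: D_load = D_maint·R ≈ 1384 × 1.23685 ≈ 1711.80 mg.

1712 mg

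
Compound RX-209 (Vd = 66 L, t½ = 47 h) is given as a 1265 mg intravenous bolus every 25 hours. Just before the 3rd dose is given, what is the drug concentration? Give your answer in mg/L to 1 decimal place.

22.4 mg/L

f = (1/2)^(τ/t½) = (1/2)^(25/47) ≈ 0.6916.
C₀ = D/Vd = 1265/66 ≈ 19.167 mg/L.
Before the 3rd dose, 2 doses have been given. Superposition: Cmin = C₀·(f + f²).
≈ 19.167 × (0.6916 + 0.4783) ≈ 19.167 × 1.1699 ≈ 22.423 mg/L.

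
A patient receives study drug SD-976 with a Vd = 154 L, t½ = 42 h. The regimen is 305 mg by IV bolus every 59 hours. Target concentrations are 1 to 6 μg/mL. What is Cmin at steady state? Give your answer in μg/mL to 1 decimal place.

k = ln2/t½ = ln2/42 ≈ 0.016504 h⁻¹; fraction remaining f = e^(−kτ) = e^(−0.016504×59) ≈ 0.3777.
At steady state, accumulation factor R = 1/(1 − e^(−kτ)) ≈ 1.6069.
Single-dose peak C₀ = D/Vd = 305/154 ≈ 1.981 μg/mL.
Steady-state peak Cmax,ss = C₀·R ≈ 1.981 × 1.6069 ≈ 3.183 μg/mL.
Steady-state trough Cmin,ss = Cmax,ss·f ≈ 3.183 × 0.3777 ≈ 1.202 μg/mL.
Trough 1.2 μg/mL vs MEC 1 μg/mL: adequate.

1.2 μg/mL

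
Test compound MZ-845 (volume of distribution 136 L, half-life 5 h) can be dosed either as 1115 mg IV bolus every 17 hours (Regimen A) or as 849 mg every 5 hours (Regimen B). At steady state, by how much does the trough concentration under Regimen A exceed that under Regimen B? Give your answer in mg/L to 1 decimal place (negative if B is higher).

Regimen A: f = (1/2)^(17/5) ≈ 0.0947; Cmin,ss = (1115/136)·f/(1−f) ≈ 0.858 mg/L.
Regimen B: f = (1/2)^(5/5) ≈ 0.5000; Cmin,ss = (849/136)·f/(1−f) ≈ 6.243 mg/L.
Difference ≈ 0.858 − 6.243 ≈ -5.385 mg/L.

-5.4 mg/L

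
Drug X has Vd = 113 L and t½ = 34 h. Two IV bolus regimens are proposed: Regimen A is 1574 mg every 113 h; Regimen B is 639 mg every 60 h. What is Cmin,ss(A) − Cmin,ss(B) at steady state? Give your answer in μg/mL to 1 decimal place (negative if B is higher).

-0.8 μg/mL

Regimen A: f = (1/2)^(113/34) ≈ 0.0999; Cmin,ss = (1574/113)·f/(1−f) ≈ 1.546 μg/mL.
Regimen B: f = (1/2)^(60/34) ≈ 0.2943; Cmin,ss = (639/113)·f/(1−f) ≈ 2.358 μg/mL.
Difference ≈ 1.546 − 2.358 ≈ -0.812 μg/mL.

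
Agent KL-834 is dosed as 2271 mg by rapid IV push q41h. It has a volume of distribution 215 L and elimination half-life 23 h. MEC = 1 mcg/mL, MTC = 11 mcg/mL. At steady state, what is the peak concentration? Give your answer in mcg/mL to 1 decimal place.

Over one 41-h interval, 41/23 ≈ 1.7826 half-lives elapse, leaving f ≈ 0.2907 of each dose.
Accumulation ratio R = 1/(1 − f) ≈ 1/0.7093 ≈ 1.4098.
Single-dose peak C₀ = D/Vd = 2271/215 ≈ 10.563 mcg/mL.
Steady-state peak Cmax,ss = C₀·R ≈ 10.563 × 1.4098 ≈ 14.892 mcg/mL.
Peak 14.9 mcg/mL vs MTC 11 mcg/mL: exceeds toxic threshold.

14.9 mcg/mL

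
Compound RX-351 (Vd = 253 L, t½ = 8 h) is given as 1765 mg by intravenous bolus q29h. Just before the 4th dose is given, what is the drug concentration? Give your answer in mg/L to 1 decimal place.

0.6 mg/L

f = (1/2)^(τ/t½) = (1/2)^(29/8) ≈ 0.0811.
C₀ = D/Vd = 1765/253 ≈ 6.976 mg/L.
Before the 4th dose, 3 doses have been given. Superposition: Cmin = C₀·(f + f² + … + f^3).
≈ 6.976 × (0.0811 + 0.0066 + 0.0005) ≈ 6.976 × 0.0882 ≈ 0.615 mg/L.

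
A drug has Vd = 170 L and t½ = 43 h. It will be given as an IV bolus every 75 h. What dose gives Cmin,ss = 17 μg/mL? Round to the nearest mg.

τ/t½ = 75/43 ≈ 1.7442, so f = (1/2)^(75/43) ≈ 0.298502.
Cmin,ss = (D/Vd)·f/(1−f), so D = Cmin,ss·Vd·(1−f)/f.
D = 17 × 170 × (1−f)/f ≈ 17 × 170 × 2.35006 ≈ 6791.67 mg.

6792 mg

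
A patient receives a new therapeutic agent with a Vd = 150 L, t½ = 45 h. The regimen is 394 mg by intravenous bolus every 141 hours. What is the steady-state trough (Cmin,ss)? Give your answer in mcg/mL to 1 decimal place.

k = ln2/t½ = ln2/45 ≈ 0.015403 h⁻¹; fraction remaining f = e^(−kτ) = e^(−0.015403×141) ≈ 0.1140.
Accumulation ratio R = 1/(1 − f) ≈ 1/0.8860 ≈ 1.1287.
Single-dose peak C₀ = D/Vd = 394/150 ≈ 2.627 mcg/mL.
Cmax,ss = C₀/(1 − f) ≈ 2.627/0.8860 ≈ 2.965 mcg/mL.
One interval later, Cmin,ss = Cmax,ss·e^(−kτ) ≈ 2.965 × 0.1140 ≈ 0.338 mcg/mL.

0.3 mcg/mL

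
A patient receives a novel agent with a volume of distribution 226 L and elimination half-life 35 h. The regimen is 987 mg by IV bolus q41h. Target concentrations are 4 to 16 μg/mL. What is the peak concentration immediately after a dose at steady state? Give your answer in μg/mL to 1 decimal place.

7.9 μg/mL

k = ln2/t½ = ln2/35 ≈ 0.019804 h⁻¹; fraction remaining f = e^(−kτ) = e^(−0.019804×41) ≈ 0.4440.
Accumulation ratio R = 1/(1 − f) ≈ 1/0.5560 ≈ 1.7986.
Single-dose peak C₀ = D/Vd = 987/226 ≈ 4.367 μg/mL.
Cmax,ss = C₀/(1 − f) ≈ 4.367/0.5560 ≈ 7.854 μg/mL.
Peak 7.9 μg/mL vs MTC 16 μg/mL: below toxic threshold.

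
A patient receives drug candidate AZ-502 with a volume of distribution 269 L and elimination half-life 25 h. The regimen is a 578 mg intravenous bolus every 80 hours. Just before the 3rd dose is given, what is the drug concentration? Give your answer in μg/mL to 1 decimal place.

f = (1/2)^(τ/t½) = (1/2)^(80/25) ≈ 0.1088.
C₀ = D/Vd = 578/269 ≈ 2.149 μg/mL.
Before the 3rd dose, 2 doses have been given. Superposition: Cmin = C₀·(f + f²).
≈ 2.149 × (0.1088 + 0.0118) ≈ 2.149 × 0.1206 ≈ 0.259 μg/mL.

0.3 μg/mL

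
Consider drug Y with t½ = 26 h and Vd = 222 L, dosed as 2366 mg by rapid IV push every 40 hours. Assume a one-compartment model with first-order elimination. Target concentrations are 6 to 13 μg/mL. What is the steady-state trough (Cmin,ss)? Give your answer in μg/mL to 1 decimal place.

Over one 40-h interval, 40/26 ≈ 1.5385 half-lives elapse, leaving f ≈ 0.3443 of each dose.
At steady state, accumulation factor R = 1/(1 − e^(−kτ)) ≈ 1.5251.
Each bolus raises the concentration by D/Vd = 2366/222 ≈ 10.658 μg/mL.
Cmax,ss = C₀/(1 − f) ≈ 10.658/0.6557 ≈ 16.254 μg/mL.
Steady-state trough Cmin,ss = Cmax,ss·f ≈ 16.254 × 0.3443 ≈ 5.596 μg/mL.
Trough 5.6 μg/mL vs MEC 6 μg/mL: subtherapeutic.

5.6 μg/mL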